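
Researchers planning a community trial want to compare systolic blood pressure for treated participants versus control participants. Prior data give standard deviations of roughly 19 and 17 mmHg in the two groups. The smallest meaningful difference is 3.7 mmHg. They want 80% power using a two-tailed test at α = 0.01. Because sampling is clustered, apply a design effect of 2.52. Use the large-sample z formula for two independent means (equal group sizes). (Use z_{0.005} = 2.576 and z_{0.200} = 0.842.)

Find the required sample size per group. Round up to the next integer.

n = (z_{α/2} + z_β)² · (σ₁² + σ₂²) / δ²
  = (2.576 + 0.842)² · (19² + 17² = 650) / 3.7²
  = 11.6827 · 650 / 13.69
  = 554.69
Design effect: 2.52 × 554.69 = 1397.83.
Round up → n = 1398 per group.

n = 1398 per group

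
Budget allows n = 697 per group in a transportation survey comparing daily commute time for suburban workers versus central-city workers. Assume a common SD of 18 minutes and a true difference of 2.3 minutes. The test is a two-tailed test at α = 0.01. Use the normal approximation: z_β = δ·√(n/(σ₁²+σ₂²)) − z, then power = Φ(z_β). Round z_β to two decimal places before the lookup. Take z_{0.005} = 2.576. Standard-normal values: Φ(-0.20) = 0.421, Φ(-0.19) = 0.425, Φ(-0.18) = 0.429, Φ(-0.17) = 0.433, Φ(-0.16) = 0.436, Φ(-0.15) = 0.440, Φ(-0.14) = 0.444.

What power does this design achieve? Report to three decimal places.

Power ≈ 0.425

z_β = δ·√(n/(σ₁²+σ₂²)) − z_{α/2}
    = 2.3 · √(697/648) − 2.576
    = 2.3 · 1.03712 − 2.576
    = 2.3854 − 2.576 = -0.1906 → -0.19
Power = Φ(-0.19) = 0.425.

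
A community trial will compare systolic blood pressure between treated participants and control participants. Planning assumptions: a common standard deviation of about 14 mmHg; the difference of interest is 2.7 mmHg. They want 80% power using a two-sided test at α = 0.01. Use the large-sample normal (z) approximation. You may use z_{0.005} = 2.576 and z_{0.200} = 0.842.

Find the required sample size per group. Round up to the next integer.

n = (z_{α/2} + z_β)² · (σ₁² + σ₂²) / δ²
  = (2.576 + 0.842)² · (2·14² = 392) / 2.7²
  = 11.6827 · 392 / 7.29
  = 628.21
Round up → n = 629 per group.

n = 629 per group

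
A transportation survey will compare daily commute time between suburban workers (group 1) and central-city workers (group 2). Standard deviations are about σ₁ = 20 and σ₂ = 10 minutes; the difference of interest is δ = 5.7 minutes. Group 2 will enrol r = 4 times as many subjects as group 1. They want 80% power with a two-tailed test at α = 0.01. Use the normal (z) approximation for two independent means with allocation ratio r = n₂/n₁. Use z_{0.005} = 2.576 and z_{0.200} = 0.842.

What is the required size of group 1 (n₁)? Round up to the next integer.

n₁ = 153

n₁ = (z_{α/2} + z_β)² · (σ₁² + σ₂²/r) / δ²
   = (2.576 + 0.842)² · (20² + 10²/4) / 5.7²
   = 11.6827 · (400 + 25) / 32.49
   = 11.6827 · 425 / 32.49
   = 152.82
Round up → n₁ = 153; n₂ = r·n₁ = 4 × 153 = 612.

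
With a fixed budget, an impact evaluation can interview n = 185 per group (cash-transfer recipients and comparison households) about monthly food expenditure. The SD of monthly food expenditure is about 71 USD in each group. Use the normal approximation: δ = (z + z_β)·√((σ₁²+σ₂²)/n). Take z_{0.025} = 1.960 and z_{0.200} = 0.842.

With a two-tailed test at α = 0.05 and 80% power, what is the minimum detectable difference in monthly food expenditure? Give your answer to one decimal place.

Minimum detectable difference ≈ 20.7 USD

δ = (z_{α/2} + z_β) · √((σ₁²+σ₂²)/n)
  = (1.960 + 0.842) · √(10082/185)
  = 2.802 · √54.4973
  = 2.802 · 7.3822
  = 20.6850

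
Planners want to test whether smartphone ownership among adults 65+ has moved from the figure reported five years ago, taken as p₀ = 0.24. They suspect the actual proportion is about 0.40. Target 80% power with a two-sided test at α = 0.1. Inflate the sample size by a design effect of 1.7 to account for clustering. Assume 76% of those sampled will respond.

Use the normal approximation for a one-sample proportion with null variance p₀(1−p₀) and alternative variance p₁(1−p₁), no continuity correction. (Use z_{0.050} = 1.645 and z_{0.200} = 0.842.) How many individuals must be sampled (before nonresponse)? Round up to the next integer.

n = 109

n = [z_{α/2}·√(p₀q₀) + z_β·√(p₁q₁)]² / (p₁ − p₀)²
  = [1.645·√(0.24·0.76) + 0.842·√(0.40·0.60)]² / (0.16)²
  = [1.645·0.4271 + 0.842·0.4899]² / 0.0256
  = [1.1150]² / 0.0256
  = 48.57
Design effect: 1.7 × 48.57 = 82.56.
Adjust for 76% response: 82.56 / 0.76 = 108.64.
Round up → n = 109.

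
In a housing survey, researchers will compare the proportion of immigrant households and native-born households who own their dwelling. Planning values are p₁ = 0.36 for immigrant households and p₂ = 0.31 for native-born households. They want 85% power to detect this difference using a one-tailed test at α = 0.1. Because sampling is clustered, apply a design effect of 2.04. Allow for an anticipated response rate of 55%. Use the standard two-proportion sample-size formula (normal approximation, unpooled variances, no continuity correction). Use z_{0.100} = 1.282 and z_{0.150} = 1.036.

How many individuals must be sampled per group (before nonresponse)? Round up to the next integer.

n = 3542 per group

n = (z_α + z_β)² · [p₁(1−p₁) + p₂(1−p₂)] / (p₁ − p₂)²
  = (1.282 + 1.036)² · (0.36·0.64 + 0.31·0.69) / (0.05)²
  = (2.318)² · (0.2304 + 0.2139) / 0.0025
  = 5.3731 · 0.4443 / 0.0025
  = 954.91
Design effect: 2.04 × 954.91 = 1948.02.
Adjust for 55% response: 1948.02 / 0.55 = 3541.85.
Round up → n = 3542 per group.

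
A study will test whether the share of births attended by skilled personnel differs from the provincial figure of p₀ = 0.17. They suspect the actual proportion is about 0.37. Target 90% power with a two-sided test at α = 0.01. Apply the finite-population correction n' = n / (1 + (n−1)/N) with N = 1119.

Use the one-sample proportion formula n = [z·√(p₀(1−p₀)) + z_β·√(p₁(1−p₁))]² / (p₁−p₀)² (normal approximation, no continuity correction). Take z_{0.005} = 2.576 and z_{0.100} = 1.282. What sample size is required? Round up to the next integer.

n = 60

n = [z_{α/2}·√(p₀q₀) + z_β·√(p₁q₁)]² / (p₁ − p₀)²
  = [2.576·√(0.17·0.83) + 1.282·√(0.37·0.63)]² / (0.20)²
  = [2.576·0.3756 + 1.282·0.4828]² / 0.0400
  = [1.5866]² / 0.0400
  = 62.93
Finite-population correction (N = 1119): 62.93 / (1 + (62.93 − 1)/1119) = 59.63.
Round up → n = 60.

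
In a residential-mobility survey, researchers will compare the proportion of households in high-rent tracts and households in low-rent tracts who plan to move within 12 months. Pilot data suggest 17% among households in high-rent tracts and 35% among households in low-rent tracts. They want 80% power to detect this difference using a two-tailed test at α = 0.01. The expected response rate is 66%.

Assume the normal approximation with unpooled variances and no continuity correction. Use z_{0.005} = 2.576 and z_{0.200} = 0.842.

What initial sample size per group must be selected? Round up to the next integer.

n = 202 per group

n = (z_{α/2} + z_β)² · [p₁(1−p₁) + p₂(1−p₂)] / (p₁ − p₂)²
  = (2.576 + 0.842)² · (0.17·0.83 + 0.35·0.65) / (-0.18)²
  = (3.418)² · (0.1411 + 0.2275) / 0.0324
  = 11.6827 · 0.3686 / 0.0324
  = 132.91
Adjust for 66% response: 132.91 / 0.66 = 201.38.
Round up → n = 202 per group.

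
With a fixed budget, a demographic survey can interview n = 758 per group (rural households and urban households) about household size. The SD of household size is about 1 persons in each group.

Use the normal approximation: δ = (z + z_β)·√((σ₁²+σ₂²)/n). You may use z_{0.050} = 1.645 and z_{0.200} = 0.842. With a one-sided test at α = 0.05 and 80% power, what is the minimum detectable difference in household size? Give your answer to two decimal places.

Minimum detectable difference ≈ 0.13 persons

δ = (z_α + z_β) · √((σ₁²+σ₂²)/n)
  = (1.645 + 0.842) · √(2/758)
  = 2.487 · √0.00264
  = 2.487 · 0.0514
  = 0.1277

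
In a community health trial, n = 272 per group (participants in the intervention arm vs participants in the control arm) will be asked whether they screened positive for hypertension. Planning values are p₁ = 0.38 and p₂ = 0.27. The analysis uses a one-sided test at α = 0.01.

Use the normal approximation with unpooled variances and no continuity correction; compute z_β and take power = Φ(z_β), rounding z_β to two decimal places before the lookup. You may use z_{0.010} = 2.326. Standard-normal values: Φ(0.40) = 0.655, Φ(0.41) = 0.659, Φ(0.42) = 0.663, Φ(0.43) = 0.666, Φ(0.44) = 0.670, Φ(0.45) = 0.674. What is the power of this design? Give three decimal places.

z_β = |p₁−p₂|·√(n/[p₁q₁+p₂q₂]) − z_α
    = 0.11 · √(272/0.4327) − 2.326
    = 0.11 · 25.0721 − 2.326
    = 2.7579 − 2.326 = 0.4319 → 0.43
Power = Φ(0.43) = 0.666.

Power ≈ 0.666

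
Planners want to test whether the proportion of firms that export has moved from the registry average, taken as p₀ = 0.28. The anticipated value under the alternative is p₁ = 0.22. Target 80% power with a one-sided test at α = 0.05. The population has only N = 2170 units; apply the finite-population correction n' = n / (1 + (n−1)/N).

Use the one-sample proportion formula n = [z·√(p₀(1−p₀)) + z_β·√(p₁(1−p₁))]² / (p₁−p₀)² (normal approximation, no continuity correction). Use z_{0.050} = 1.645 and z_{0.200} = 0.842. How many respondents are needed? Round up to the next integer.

n = [z_α·√(p₀q₀) + z_β·√(p₁q₁)]² / (p₁ − p₀)²
  = [1.645·√(0.28·0.72) + 0.842·√(0.22·0.78)]² / (-0.06)²
  = [1.645·0.4490 + 0.842·0.4142]² / 0.0036
  = [1.0874]² / 0.0036
  = 328.45
Finite-population correction (N = 2170): 328.45 / (1 + (328.45 − 1)/2170) = 285.39.
Round up → n = 286.

n = 286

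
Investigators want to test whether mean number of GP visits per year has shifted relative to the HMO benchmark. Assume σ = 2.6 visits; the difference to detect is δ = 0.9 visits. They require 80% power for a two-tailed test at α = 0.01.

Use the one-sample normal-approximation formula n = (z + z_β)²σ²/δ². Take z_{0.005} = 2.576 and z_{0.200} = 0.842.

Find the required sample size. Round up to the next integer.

n = (z_{α/2} + z_β)² · σ² / δ²
  = (2.576 + 0.842)² · 2.6² / 0.9²
  = 11.6827 · 6.76 / 0.81
  = 97.50
Round up → n = 98.

n = 98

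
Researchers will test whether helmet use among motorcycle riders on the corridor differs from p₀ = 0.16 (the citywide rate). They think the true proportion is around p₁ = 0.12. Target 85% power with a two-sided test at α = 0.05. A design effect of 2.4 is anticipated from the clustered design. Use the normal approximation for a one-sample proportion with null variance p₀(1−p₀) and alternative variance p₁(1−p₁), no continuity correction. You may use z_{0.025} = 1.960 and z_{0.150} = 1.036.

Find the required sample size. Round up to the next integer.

n = [z_{α/2}·√(p₀q₀) + z_β·√(p₁q₁)]² / (p₁ − p₀)²
  = [1.960·√(0.16·0.84) + 1.036·√(0.12·0.88)]² / (-0.04)²
  = [1.960·0.3666 + 1.036·0.3250]² / 0.0016
  = [1.0552]² / 0.0016
  = 695.91
Design effect: 2.4 × 695.91 = 1670.20.
Round up → n = 1671.

n = 1671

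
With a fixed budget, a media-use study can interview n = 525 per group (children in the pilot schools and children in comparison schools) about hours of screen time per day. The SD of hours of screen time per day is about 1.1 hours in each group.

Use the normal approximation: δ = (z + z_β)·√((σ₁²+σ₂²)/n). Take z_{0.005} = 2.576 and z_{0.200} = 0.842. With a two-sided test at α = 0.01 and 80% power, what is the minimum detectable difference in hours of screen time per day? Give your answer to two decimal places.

δ = (z_{α/2} + z_β) · √((σ₁²+σ₂²)/n)
  = (2.576 + 0.842) · √(2.42/525)
  = 3.418 · √0.00461
  = 3.418 · 0.0679
  = 0.2321

Minimum detectable difference ≈ 0.23 hours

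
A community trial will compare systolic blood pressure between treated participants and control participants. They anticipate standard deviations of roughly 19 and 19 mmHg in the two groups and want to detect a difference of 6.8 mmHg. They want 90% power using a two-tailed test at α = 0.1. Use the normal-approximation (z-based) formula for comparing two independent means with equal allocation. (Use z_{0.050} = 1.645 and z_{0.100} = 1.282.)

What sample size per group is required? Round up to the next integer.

n = (z_{α/2} + z_β)² · (σ₁² + σ₂²) / δ²
  = (1.645 + 1.282)² · (19² + 19² = 722) / 6.8²
  = 8.5673 · 722 / 46.24
  = 133.77
Round up → n = 134 per group.

n = 134 per group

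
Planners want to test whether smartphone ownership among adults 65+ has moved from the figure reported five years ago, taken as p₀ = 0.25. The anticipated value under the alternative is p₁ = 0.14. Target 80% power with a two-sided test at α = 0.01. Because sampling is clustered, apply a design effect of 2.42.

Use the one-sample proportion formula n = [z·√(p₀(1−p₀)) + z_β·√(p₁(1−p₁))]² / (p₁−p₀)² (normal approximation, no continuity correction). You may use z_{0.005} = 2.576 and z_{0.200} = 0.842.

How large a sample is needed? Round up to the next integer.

n = 397

n = [z_{α/2}·√(p₀q₀) + z_β·√(p₁q₁)]² / (p₁ − p₀)²
  = [2.576·√(0.25·0.75) + 0.842·√(0.14·0.86)]² / (-0.11)²
  = [2.576·0.4330 + 0.842·0.3470]² / 0.0121
  = [1.4076]² / 0.0121
  = 163.75
Design effect: 2.42 × 163.75 = 396.27.
Round up → n = 397.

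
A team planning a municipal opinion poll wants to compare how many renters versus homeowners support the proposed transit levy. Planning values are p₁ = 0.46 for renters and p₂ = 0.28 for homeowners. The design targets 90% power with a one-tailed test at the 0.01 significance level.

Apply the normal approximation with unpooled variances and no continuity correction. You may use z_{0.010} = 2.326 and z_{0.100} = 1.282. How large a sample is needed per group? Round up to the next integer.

n = 181 per group

n = (z_α + z_β)² · [p₁(1−p₁) + p₂(1−p₂)] / (p₁ − p₂)²
  = (2.326 + 1.282)² · (0.46·0.54 + 0.28·0.72) / (0.18)²
  = (3.608)² · (0.2484 + 0.2016) / 0.0324
  = 13.0177 · 0.4500 / 0.0324
  = 180.80
Round up → n = 181 per group.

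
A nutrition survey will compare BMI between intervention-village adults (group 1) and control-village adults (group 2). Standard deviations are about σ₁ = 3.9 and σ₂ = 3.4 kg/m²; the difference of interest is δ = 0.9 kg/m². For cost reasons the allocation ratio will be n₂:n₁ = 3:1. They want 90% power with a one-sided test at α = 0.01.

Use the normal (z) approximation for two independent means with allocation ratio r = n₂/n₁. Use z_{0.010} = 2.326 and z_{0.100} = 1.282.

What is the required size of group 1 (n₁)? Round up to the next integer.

n₁ = (z_α + z_β)² · (σ₁² + σ₂²/r) / δ²
   = (2.326 + 1.282)² · (3.9² + 3.4²/3) / 0.9²
   = 13.0177 · (15.21 + 3.8533) / 0.81
   = 13.0177 · 19.0633 / 0.81
   = 306.37
Round up → n₁ = 307; n₂ = r·n₁ = 3 × 307 = 921.

n₁ = 307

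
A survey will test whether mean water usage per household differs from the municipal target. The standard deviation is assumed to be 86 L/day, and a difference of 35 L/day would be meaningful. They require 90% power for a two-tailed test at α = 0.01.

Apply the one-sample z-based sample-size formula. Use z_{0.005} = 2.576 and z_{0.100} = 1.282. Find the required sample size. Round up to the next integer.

n = (z_{α/2} + z_β)² · σ² / δ²
  = (2.576 + 1.282)² · 86² / 35²
  = 14.8842 · 7396 / 1225
  = 89.86
Round up → n = 90.

n = 90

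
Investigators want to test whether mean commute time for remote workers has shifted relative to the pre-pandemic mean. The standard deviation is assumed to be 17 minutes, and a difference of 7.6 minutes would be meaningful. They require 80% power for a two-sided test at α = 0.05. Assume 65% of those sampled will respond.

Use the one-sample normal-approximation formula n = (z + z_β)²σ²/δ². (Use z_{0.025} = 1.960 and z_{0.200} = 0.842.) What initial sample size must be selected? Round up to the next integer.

n = (z_{α/2} + z_β)² · σ² / δ²
  = (1.960 + 0.842)² · 17² / 7.6²
  = 7.8512 · 289 / 57.76
  = 39.28
Adjust for 65% response: 39.28 / 0.65 = 60.44.
Round up → n = 61.

n = 61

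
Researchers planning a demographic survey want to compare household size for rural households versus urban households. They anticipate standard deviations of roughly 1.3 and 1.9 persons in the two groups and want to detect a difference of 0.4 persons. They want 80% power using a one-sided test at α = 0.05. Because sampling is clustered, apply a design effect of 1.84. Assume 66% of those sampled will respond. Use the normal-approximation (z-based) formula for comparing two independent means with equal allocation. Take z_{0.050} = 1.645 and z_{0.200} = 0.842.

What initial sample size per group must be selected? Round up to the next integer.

n = 572 per group

n = (z_α + z_β)² · (σ₁² + σ₂²) / δ²
  = (1.645 + 0.842)² · (1.3² + 1.9² = 5.3) / 0.4²
  = 6.1852 · 5.3 / 0.16
  = 204.88
Design effect: 1.84 × 204.88 = 376.99.
Adjust for 66% response: 376.99 / 0.66 = 571.19.
Round up → n = 572 per group.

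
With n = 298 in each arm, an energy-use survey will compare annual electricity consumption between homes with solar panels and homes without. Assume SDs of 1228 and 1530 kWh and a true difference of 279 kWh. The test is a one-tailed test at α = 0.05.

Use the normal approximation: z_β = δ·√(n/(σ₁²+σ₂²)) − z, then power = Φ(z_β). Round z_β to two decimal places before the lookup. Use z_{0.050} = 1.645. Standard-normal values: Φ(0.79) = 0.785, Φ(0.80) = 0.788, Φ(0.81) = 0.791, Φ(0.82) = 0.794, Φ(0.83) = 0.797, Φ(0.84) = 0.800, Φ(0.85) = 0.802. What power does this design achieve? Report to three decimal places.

Power ≈ 0.791

z_β = δ·√(n/(σ₁²+σ₂²)) − z_α
    = 279 · √(298/3848884) − 1.645
    = 279 · 0.00880 − 1.645
    = 2.4550 − 1.645 = 0.8100 → 0.81
Power = Φ(0.81) = 0.791.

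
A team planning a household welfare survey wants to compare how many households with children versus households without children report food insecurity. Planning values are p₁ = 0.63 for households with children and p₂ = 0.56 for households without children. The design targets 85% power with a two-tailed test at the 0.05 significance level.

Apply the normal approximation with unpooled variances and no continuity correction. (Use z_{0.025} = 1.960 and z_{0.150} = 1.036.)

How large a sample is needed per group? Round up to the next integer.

n = 879 per group

n = (z_{α/2} + z_β)² · [p₁(1−p₁) + p₂(1−p₂)] / (p₁ − p₂)²
  = (1.960 + 1.036)² · (0.63·0.37 + 0.56·0.44) / (0.07)²
  = (2.996)² · (0.2331 + 0.2464) / 0.0049
  = 8.9760 · 0.4795 / 0.0049
  = 878.37
Round up → n = 879 per group.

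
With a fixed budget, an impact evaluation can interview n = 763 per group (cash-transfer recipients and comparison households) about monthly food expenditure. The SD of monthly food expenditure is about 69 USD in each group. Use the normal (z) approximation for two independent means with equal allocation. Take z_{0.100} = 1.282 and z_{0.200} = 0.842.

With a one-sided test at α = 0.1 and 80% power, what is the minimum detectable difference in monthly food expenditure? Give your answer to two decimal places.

δ = (z_α + z_β) · √((σ₁²+σ₂²)/n)
  = (1.282 + 0.842) · √(9522/763)
  = 2.124 · √12.4797
  = 2.124 · 3.5327
  = 7.5034

Minimum detectable difference ≈ 7.50 USD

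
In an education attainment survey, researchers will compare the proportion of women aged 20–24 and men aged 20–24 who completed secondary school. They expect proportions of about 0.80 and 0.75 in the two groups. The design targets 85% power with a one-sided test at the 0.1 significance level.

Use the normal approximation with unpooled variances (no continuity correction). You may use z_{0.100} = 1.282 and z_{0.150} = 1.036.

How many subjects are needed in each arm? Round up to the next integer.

n = 747 per group

n = (z_α + z_β)² · [p₁(1−p₁) + p₂(1−p₂)] / (p₁ − p₂)²
  = (1.282 + 1.036)² · (0.80·0.20 + 0.75·0.25) / (0.05)²
  = (2.318)² · (0.1600 + 0.1875) / 0.0025
  = 5.3731 · 0.3475 / 0.0025
  = 746.86
Round up → n = 747 per group.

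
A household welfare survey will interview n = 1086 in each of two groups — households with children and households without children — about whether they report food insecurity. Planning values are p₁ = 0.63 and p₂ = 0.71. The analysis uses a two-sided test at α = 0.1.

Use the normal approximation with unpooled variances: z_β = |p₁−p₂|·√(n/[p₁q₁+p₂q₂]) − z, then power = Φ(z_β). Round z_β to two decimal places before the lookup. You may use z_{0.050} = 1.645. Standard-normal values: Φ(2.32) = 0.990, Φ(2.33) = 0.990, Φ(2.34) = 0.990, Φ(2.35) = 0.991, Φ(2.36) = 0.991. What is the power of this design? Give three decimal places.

Power ≈ 0.990

z_β = |p₁−p₂|·√(n/[p₁q₁+p₂q₂]) − z_{α/2}
    = 0.08 · √(1086/0.4390) − 1.645
    = 0.08 · 49.7374 − 1.645
    = 3.9790 − 1.645 = 2.3340 → 2.33
Power = Φ(2.33) = 0.990.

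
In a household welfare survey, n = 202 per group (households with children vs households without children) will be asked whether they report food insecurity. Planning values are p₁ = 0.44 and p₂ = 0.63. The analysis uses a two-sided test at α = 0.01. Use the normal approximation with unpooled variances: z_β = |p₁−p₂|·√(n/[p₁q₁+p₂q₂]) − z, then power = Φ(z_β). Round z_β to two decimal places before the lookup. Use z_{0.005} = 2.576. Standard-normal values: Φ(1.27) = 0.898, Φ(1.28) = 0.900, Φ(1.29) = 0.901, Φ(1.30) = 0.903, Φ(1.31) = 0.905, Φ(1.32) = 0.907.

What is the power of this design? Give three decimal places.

z_β = |p₁−p₂|·√(n/[p₁q₁+p₂q₂]) − z_{α/2}
    = 0.19 · √(202/0.4795) − 2.576
    = 0.19 · 20.5249 − 2.576
    = 3.8997 − 2.576 = 1.3237 → 1.32
Power = Φ(1.32) = 0.907.

Power ≈ 0.907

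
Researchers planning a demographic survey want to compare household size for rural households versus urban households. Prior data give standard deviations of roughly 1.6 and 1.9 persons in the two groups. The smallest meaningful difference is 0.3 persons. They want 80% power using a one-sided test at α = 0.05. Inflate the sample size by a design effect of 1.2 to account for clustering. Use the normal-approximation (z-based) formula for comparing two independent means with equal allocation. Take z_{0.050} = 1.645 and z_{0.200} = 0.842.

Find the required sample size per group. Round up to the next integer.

n = 509 per group

n = (z_α + z_β)² · (σ₁² + σ₂²) / δ²
  = (1.645 + 0.842)² · (1.6² + 1.9² = 6.17) / 0.3²
  = 6.1852 · 6.17 / 0.09
  = 424.03
Design effect: 1.2 × 424.03 = 508.83.
Round up → n = 509 per group.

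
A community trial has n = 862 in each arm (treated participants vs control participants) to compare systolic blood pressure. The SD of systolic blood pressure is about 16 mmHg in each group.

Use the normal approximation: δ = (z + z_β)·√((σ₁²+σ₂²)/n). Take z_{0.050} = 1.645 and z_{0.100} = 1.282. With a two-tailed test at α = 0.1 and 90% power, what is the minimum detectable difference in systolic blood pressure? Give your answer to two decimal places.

δ = (z_{α/2} + z_β) · √((σ₁²+σ₂²)/n)
  = (1.645 + 1.282) · √(512/862)
  = 2.927 · √0.59397
  = 2.927 · 0.7707
  = 2.2558

Minimum detectable difference ≈ 2.26 mmHg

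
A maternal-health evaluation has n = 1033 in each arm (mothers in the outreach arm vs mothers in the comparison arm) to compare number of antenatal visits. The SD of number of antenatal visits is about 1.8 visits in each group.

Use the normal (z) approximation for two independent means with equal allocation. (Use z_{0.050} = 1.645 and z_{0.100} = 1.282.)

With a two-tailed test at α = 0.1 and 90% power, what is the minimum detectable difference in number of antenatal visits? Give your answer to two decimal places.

Minimum detectable difference ≈ 0.23 visits

δ = (z_{α/2} + z_β) · √((σ₁²+σ₂²)/n)
  = (1.645 + 1.282) · √(6.48/1033)
  = 2.927 · √0.00627
  = 2.927 · 0.0792
  = 0.2318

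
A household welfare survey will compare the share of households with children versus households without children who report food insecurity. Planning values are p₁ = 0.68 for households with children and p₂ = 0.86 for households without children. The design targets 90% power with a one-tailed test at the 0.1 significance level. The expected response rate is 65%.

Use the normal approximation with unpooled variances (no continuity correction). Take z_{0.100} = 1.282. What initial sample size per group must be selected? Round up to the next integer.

n = 106 per group

n = (z_α + z_β)² · [p₁(1−p₁) + p₂(1−p₂)] / (p₁ − p₂)²
  = (1.282 + 1.282)² · (0.68·0.32 + 0.86·0.14) / (-0.18)²
  = (2.564)² · (0.2176 + 0.1204) / 0.0324
  = 6.5741 · 0.3380 / 0.0324
  = 68.58
Adjust for 65% response: 68.58 / 0.65 = 105.51.
Round up → n = 106 per group.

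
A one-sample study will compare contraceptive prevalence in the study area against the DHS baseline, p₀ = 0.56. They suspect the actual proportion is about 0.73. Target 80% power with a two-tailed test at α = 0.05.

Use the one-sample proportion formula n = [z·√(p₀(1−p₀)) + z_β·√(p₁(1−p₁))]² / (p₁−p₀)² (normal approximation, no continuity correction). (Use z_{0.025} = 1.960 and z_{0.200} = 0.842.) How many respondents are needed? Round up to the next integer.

n = 63

n = [z_{α/2}·√(p₀q₀) + z_β·√(p₁q₁)]² / (p₁ − p₀)²
  = [1.960·√(0.56·0.44) + 0.842·√(0.73·0.27)]² / (0.17)²
  = [1.960·0.4964 + 0.842·0.4440]² / 0.0289
  = [1.3467]² / 0.0289
  = 62.76
Round up → n = 63.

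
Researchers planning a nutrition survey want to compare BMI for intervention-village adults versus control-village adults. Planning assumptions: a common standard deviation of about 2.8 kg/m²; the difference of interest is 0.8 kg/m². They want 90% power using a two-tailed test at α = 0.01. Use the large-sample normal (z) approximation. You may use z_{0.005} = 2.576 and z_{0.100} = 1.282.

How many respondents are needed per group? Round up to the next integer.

n = 365 per group

n = (z_{α/2} + z_β)² · (σ₁² + σ₂²) / δ²
  = (2.576 + 1.282)² · (2·2.8² = 15.68) / 0.8²
  = 14.8842 · 15.68 / 0.64
  = 364.66
Round up → n = 365 per group.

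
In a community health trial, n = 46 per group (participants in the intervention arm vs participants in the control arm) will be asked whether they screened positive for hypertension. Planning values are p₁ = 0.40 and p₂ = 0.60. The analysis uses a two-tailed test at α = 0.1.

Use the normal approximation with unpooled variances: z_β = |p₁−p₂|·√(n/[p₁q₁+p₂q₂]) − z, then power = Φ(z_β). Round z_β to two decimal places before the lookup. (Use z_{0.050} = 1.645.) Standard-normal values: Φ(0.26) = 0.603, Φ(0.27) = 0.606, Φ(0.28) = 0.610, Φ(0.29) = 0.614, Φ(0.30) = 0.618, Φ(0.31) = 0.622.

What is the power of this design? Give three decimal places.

Power ≈ 0.622

z_β = |p₁−p₂|·√(n/[p₁q₁+p₂q₂]) − z_{α/2}
    = 0.20 · √(46/0.4800) − 1.645
    = 0.20 · 9.7895 − 1.645
    = 1.9579 − 1.645 = 0.3129 → 0.31
Power = Φ(0.31) = 0.622.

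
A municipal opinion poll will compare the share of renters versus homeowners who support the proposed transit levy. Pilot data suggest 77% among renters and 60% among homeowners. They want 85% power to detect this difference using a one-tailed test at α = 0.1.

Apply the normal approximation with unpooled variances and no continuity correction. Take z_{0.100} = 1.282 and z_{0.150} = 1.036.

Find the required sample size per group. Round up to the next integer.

n = 78 per group

n = (z_α + z_β)² · [p₁(1−p₁) + p₂(1−p₂)] / (p₁ − p₂)²
  = (1.282 + 1.036)² · (0.77·0.23 + 0.60·0.40) / (0.17)²
  = (2.318)² · (0.1771 + 0.2400) / 0.0289
  = 5.3731 · 0.4171 / 0.0289
  = 77.55
Round up → n = 78 per group.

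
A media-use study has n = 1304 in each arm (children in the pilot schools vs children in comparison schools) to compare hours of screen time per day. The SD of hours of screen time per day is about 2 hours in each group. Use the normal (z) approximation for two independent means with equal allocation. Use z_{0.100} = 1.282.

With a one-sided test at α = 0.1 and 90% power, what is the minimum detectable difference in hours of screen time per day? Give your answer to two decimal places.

δ = (z_α + z_β) · √((σ₁²+σ₂²)/n)
  = (1.282 + 1.282) · √(8/1304)
  = 2.564 · √0.00613
  = 2.564 · 0.0783
  = 0.2008

Minimum detectable difference ≈ 0.20 hours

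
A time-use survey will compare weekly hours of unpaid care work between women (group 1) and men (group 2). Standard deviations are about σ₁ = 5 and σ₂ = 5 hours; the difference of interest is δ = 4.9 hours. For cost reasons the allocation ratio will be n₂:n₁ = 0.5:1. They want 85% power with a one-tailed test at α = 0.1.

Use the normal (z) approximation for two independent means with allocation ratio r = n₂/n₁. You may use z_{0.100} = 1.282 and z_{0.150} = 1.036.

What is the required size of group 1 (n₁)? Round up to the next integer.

n₁ = (z_α + z_β)² · (σ₁² + σ₂²/r) / δ²
   = (1.282 + 1.036)² · (5² + 5²/0.5) / 4.9²
   = 5.3731 · (25 + 50) / 24.01
   = 5.3731 · 75 / 24.01
   = 16.78
Round up → n₁ = 17; n₂ = r·n₁ = 0.5 × 17 = 9.

n₁ = 17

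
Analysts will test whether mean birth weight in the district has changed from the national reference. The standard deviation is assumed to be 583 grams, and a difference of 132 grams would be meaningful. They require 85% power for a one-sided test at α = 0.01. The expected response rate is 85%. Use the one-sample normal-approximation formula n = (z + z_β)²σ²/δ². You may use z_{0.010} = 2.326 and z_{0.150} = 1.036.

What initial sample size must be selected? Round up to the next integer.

n = (z_α + z_β)² · σ² / δ²
  = (2.326 + 1.036)² · 583² / 132²
  = 11.3030 · 339889 / 17424
  = 220.49
Adjust for 85% response: 220.49 / 0.85 = 259.40.
Round up → n = 260.

n = 260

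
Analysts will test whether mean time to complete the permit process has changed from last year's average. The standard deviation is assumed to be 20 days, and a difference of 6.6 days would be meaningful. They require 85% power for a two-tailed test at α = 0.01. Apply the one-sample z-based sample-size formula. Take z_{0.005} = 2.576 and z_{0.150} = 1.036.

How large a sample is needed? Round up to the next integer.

n = 120

n = (z_{α/2} + z_β)² · σ² / δ²
  = (2.576 + 1.036)² · 20² / 6.6²
  = 13.0465 · 400 / 43.56
  = 119.80
Round up → n = 120.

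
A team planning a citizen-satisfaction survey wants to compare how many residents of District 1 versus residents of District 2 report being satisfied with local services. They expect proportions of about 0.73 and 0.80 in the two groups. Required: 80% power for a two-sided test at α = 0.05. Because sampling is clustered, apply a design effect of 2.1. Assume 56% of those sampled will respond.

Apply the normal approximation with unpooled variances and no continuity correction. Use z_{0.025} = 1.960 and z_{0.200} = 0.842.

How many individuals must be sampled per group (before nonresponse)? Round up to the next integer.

n = 2146 per group

n = (z_{α/2} + z_β)² · [p₁(1−p₁) + p₂(1−p₂)] / (p₁ − p₂)²
  = (1.960 + 0.842)² · (0.73·0.27 + 0.80·0.20) / (-0.07)²
  = (2.802)² · (0.1971 + 0.1600) / 0.0049
  = 7.8512 · 0.3571 / 0.0049
  = 572.18
Design effect: 2.1 × 572.18 = 1201.57.
Adjust for 56% response: 1201.57 / 0.56 = 2145.66.
Round up → n = 2146 per group.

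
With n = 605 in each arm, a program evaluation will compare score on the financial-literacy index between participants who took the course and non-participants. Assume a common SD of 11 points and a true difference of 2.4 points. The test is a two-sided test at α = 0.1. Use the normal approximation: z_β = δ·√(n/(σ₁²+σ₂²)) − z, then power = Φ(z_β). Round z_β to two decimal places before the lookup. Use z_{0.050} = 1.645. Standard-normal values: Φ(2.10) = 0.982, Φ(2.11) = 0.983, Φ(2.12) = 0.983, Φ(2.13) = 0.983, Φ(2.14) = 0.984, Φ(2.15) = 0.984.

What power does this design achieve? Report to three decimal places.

z_β = δ·√(n/(σ₁²+σ₂²)) − z_{α/2}
    = 2.4 · √(605/242) − 1.645
    = 2.4 · 1.58114 − 1.645
    = 3.7947 − 1.645 = 2.1497 → 2.15
Power = Φ(2.15) = 0.984.

Power ≈ 0.984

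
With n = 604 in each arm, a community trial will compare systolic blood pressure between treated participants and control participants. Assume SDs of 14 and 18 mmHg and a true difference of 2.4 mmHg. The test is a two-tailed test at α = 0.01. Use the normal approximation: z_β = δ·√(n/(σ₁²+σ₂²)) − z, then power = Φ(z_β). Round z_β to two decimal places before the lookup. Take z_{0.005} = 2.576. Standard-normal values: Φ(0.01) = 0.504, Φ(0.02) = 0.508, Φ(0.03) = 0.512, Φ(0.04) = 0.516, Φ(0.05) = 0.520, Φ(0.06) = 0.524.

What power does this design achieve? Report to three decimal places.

z_β = δ·√(n/(σ₁²+σ₂²)) − z_{α/2}
    = 2.4 · √(604/520) − 2.576
    = 2.4 · 1.07775 − 2.576
    = 2.5866 − 2.576 = 0.0106 → 0.01
Power = Φ(0.01) = 0.504.

Power ≈ 0.504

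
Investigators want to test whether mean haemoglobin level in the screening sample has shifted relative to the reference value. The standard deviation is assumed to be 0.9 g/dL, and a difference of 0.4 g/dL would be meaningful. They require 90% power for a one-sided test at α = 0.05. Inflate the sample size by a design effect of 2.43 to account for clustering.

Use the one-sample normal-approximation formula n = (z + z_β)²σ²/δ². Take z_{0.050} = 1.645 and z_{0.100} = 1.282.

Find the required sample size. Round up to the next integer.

n = 106

n = (z_α + z_β)² · σ² / δ²
  = (1.645 + 1.282)² · 0.9² / 0.4²
  = 8.5673 · 0.81 / 0.16
  = 43.37
Design effect: 2.43 × 43.37 = 105.39.
Round up → n = 106.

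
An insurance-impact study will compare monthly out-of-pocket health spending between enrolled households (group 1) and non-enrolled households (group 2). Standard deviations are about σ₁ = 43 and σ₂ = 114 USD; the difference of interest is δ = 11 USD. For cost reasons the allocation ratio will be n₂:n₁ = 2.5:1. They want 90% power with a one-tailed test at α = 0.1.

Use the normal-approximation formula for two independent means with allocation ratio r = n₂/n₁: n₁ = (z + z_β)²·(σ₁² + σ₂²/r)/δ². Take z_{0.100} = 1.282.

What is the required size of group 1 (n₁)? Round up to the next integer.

n₁ = (z_α + z_β)² · (σ₁² + σ₂²/r) / δ²
   = (1.282 + 1.282)² · (43² + 114²/2.5) / 11²
   = 6.5741 · (1849 + 5198.4) / 121
   = 6.5741 · 7047.4 / 121
   = 382.89
Round up → n₁ = 383; n₂ = r·n₁ = 2.5 × 383 = 958.

n₁ = 383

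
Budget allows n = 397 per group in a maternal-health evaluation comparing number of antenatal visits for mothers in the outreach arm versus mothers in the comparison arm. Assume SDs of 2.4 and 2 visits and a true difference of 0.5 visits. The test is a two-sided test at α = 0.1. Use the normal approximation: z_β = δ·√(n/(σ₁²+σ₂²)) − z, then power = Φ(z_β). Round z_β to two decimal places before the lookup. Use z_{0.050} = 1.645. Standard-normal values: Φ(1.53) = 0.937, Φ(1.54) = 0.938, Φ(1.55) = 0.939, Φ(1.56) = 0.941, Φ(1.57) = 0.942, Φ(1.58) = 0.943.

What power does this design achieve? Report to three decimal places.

z_β = δ·√(n/(σ₁²+σ₂²)) − z_{α/2}
    = 0.5 · √(397/9.76) − 1.645
    = 0.5 · 6.37779 − 1.645
    = 3.1889 − 1.645 = 1.5439 → 1.54
Power = Φ(1.54) = 0.938.

Power ≈ 0.938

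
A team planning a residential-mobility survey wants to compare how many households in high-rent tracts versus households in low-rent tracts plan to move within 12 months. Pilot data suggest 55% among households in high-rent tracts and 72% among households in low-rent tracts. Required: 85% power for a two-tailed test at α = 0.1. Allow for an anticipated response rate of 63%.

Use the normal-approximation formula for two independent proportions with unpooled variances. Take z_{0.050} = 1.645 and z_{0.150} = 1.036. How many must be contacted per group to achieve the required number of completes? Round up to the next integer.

n = 178 per group

n = (z_{α/2} + z_β)² · [p₁(1−p₁) + p₂(1−p₂)] / (p₁ − p₂)²
  = (1.645 + 1.036)² · (0.55·0.45 + 0.72·0.28) / (-0.17)²
  = (2.681)² · (0.2475 + 0.2016) / 0.0289
  = 7.1878 · 0.4491 / 0.0289
  = 111.70
Adjust for 63% response: 111.70 / 0.63 = 177.30.
Round up → n = 178 per group.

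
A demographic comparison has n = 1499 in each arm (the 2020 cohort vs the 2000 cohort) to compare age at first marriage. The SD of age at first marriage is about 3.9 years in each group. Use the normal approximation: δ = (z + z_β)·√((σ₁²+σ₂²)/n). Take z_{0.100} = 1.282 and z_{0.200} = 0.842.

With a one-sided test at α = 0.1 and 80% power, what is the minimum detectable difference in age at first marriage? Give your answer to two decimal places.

Minimum detectable difference ≈ 0.30 years

δ = (z_α + z_β) · √((σ₁²+σ₂²)/n)
  = (1.282 + 0.842) · √(30.42/1499)
  = 2.124 · √0.02029
  = 2.124 · 0.1425
  = 0.3026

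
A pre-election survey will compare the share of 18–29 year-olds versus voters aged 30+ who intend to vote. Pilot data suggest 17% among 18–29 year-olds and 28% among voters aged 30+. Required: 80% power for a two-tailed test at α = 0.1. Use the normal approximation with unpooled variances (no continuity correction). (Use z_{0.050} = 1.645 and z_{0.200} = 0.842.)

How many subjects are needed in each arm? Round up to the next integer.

n = 176 per group

n = (z_{α/2} + z_β)² · [p₁(1−p₁) + p₂(1−p₂)] / (p₁ − p₂)²
  = (1.645 + 0.842)² · (0.17·0.83 + 0.28·0.72) / (-0.11)²
  = (2.487)² · (0.1411 + 0.2016) / 0.0121
  = 6.1852 · 0.3427 / 0.0121
  = 175.18
Round up → n = 176 per group.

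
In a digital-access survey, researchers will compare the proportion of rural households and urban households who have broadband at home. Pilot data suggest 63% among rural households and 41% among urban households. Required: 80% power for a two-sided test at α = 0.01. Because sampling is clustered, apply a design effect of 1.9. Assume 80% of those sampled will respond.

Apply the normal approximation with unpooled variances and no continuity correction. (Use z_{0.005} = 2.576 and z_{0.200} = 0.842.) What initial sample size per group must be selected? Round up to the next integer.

n = (z_{α/2} + z_β)² · [p₁(1−p₁) + p₂(1−p₂)] / (p₁ − p₂)²
  = (2.576 + 0.842)² · (0.63·0.37 + 0.41·0.59) / (0.22)²
  = (3.418)² · (0.2331 + 0.2419) / 0.0484
  = 11.6827 · 0.4750 / 0.0484
  = 114.65
Design effect: 1.9 × 114.65 = 217.84.
Adjust for 80% response: 217.84 / 0.80 = 272.31.
Round up → n = 273 per group.

n = 273 per group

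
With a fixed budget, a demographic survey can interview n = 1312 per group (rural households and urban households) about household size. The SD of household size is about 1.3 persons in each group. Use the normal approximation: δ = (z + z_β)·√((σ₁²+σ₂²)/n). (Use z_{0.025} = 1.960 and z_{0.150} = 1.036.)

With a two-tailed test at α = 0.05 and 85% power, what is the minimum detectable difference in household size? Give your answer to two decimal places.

δ = (z_{α/2} + z_β) · √((σ₁²+σ₂²)/n)
  = (1.960 + 1.036) · √(3.38/1312)
  = 2.996 · √0.00258
  = 2.996 · 0.0508
  = 0.1521

Minimum detectable difference ≈ 0.15 persons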